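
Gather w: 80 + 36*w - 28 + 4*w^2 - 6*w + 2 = 4*w^2 + 30*w + 54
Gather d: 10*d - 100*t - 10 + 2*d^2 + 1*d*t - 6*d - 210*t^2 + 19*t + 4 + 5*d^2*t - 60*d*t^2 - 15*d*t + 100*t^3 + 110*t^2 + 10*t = d^2*(5*t + 2) + d*(-60*t^2 - 14*t + 4) + 100*t^3 - 100*t^2 - 71*t - 6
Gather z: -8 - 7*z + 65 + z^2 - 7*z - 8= z^2 - 14*z + 49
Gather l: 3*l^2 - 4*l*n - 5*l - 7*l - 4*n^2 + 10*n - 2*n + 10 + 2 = 3*l^2 + l*(-4*n - 12) - 4*n^2 + 8*n + 12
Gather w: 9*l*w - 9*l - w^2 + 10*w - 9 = -9*l - w^2 + w*(9*l + 10) - 9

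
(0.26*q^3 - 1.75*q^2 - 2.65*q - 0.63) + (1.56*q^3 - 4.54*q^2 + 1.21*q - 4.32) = 1.82*q^3 - 6.29*q^2 - 1.44*q - 4.95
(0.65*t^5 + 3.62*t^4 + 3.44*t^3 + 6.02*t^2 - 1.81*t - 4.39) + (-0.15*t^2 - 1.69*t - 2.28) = 0.65*t^5 + 3.62*t^4 + 3.44*t^3 + 5.87*t^2 - 3.5*t - 6.67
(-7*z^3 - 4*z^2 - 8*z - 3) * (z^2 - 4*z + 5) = -7*z^5 + 24*z^4 - 27*z^3 + 9*z^2 - 28*z - 15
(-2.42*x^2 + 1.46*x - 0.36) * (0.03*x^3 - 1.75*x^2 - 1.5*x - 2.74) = -0.0726*x^5 + 4.2788*x^4 + 1.0642*x^3 + 5.0708*x^2 - 3.4604*x + 0.9864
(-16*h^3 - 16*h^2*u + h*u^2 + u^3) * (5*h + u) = -80*h^4 - 96*h^3*u - 11*h^2*u^2 + 6*h*u^3 + u^4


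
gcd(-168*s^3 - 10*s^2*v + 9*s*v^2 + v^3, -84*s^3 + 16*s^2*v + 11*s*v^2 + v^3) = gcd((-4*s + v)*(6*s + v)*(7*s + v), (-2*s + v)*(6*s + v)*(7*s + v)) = 42*s^2 + 13*s*v + v^2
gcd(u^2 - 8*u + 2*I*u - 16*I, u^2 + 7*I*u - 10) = u + 2*I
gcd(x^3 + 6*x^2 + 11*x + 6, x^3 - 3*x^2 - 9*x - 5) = x + 1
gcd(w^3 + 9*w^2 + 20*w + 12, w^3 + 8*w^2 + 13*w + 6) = w^2 + 7*w + 6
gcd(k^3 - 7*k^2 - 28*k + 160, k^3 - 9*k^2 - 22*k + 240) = k^2 - 3*k - 40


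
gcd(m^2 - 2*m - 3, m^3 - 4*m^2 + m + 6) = m^2 - 2*m - 3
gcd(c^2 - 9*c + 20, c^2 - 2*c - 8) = c - 4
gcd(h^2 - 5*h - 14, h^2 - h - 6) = h + 2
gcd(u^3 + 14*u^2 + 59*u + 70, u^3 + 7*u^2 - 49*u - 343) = u + 7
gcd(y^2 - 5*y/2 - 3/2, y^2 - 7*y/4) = 1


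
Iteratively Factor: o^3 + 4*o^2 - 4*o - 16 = (o - 2)*(o^2 + 6*o + 8) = (o - 2)*(o + 2)*(o + 4)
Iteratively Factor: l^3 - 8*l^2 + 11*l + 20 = (l - 5)*(l^2 - 3*l - 4) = (l - 5)*(l + 1)*(l - 4)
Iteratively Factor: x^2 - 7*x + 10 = (x - 5)*(x - 2)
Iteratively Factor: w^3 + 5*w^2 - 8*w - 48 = (w - 3)*(w^2 + 8*w + 16) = (w - 3)*(w + 4)*(w + 4)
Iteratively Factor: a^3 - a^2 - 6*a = (a - 3)*(a^2 + 2*a) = a*(a - 3)*(a + 2)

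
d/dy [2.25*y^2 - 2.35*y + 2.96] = 4.5*y - 2.35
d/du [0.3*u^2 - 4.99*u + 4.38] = 0.6*u - 4.99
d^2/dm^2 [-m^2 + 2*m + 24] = -2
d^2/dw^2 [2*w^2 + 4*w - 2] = 4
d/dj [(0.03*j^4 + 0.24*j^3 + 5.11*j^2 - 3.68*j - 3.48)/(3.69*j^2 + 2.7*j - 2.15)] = (0.2214*j^5 + 1.1286*j^4 + 1.038*j^3 + 25.8282*j^2 + 3.7094*j + 17.308)/(13.6161*j^4 + 19.926*j^3 - 8.577*j^2 - 11.61*j + 4.6225)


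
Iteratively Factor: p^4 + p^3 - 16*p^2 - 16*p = (p)*(p^3 + p^2 - 16*p - 16) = p*(p + 1)*(p^2 - 16) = p*(p + 1)*(p + 4)*(p - 4)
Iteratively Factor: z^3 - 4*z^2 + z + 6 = (z + 1)*(z^2 - 5*z + 6) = (z - 2)*(z + 1)*(z - 3)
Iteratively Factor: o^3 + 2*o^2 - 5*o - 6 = (o + 1)*(o^2 + o - 6) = (o - 2)*(o + 1)*(o + 3)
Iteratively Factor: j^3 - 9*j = (j - 3)*(j^2 + 3*j) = j*(j - 3)*(j + 3)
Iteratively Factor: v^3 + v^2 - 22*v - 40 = (v + 2)*(v^2 - v - 20) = (v - 5)*(v + 2)*(v + 4)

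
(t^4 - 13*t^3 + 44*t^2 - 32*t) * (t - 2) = t^5 - 15*t^4 + 70*t^3 - 120*t^2 + 64*t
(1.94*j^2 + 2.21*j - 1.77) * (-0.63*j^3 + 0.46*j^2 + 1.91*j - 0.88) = -1.2222*j^5 - 0.4999*j^4 + 5.8371*j^3 + 1.6997*j^2 - 5.3255*j + 1.5576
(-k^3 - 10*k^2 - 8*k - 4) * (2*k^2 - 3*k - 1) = -2*k^5 - 17*k^4 + 15*k^3 + 26*k^2 + 20*k + 4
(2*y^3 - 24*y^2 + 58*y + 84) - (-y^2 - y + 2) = 2*y^3 - 23*y^2 + 59*y + 82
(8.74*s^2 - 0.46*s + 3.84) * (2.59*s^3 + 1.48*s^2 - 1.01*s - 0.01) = 22.6366*s^5 + 11.7438*s^4 + 0.437399999999998*s^3 + 6.0604*s^2 - 3.8738*s - 0.0384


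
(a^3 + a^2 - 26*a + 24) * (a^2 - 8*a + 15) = a^5 - 7*a^4 - 19*a^3 + 247*a^2 - 582*a + 360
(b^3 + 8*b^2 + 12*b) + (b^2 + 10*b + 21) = b^3 + 9*b^2 + 22*b + 21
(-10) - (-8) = -2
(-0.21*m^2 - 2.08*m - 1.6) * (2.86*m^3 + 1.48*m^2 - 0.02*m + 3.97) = -0.6006*m^5 - 6.2596*m^4 - 7.6502*m^3 - 3.1601*m^2 - 8.2256*m - 6.352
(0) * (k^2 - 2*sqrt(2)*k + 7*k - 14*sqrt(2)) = 0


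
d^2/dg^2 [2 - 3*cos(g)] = 3*cos(g)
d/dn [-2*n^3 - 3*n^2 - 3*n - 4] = -6*n^2 - 6*n - 3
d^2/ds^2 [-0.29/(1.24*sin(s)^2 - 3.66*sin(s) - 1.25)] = (-1.783616*sin(s)^4 + 3.948408*sin(s)^3 - 3.0073*sin(s)^2 - 6.570066*sin(s) + 8.668448)/(-1.24*sin(s)^2 + 3.66*sin(s) + 1.25)^3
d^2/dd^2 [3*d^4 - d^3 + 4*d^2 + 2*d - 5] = 36*d^2 - 6*d + 8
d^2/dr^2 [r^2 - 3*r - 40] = 2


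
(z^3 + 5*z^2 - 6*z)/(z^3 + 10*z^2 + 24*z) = (z - 1)/(z + 4)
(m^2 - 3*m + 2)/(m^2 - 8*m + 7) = (m - 2)/(m - 7)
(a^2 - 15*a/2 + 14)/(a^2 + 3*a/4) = 2*(2*a^2 - 15*a + 28)/(a*(4*a + 3))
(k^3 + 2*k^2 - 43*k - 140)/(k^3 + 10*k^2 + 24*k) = (k^2 - 2*k - 35)/(k*(k + 6))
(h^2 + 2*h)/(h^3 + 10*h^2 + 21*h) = (h + 2)/(h^2 + 10*h + 21)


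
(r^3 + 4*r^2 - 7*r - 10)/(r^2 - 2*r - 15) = (-r^3 - 4*r^2 + 7*r + 10)/(-r^2 + 2*r + 15)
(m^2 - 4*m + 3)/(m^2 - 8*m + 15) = (m - 1)/(m - 5)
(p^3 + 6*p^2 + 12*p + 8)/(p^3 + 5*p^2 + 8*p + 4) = (p + 2)/(p + 1)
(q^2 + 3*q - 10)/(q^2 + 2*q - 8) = (q + 5)/(q + 4)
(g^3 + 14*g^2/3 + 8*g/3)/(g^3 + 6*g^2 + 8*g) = (g + 2/3)/(g + 2)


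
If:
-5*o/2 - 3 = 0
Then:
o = -6/5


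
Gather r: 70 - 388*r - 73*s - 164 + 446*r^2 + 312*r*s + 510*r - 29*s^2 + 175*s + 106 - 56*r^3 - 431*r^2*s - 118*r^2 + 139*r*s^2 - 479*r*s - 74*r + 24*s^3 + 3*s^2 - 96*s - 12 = -56*r^3 + r^2*(328 - 431*s) + r*(139*s^2 - 167*s + 48) + 24*s^3 - 26*s^2 + 6*s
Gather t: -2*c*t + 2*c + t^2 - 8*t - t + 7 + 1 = 2*c + t^2 + t*(-2*c - 9) + 8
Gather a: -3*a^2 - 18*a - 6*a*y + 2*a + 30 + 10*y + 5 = -3*a^2 + a*(-6*y - 16) + 10*y + 35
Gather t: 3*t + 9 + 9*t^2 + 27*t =9*t^2 + 30*t + 9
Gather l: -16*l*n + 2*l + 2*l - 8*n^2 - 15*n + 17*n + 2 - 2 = l*(4 - 16*n) - 8*n^2 + 2*n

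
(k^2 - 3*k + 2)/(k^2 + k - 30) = (k^2 - 3*k + 2)/(k^2 + k - 30)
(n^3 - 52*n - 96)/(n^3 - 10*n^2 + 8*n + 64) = (n + 6)/(n - 4)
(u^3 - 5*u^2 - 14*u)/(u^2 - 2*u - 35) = u*(u + 2)/(u + 5)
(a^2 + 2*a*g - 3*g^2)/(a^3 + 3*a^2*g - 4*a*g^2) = (a + 3*g)/(a*(a + 4*g))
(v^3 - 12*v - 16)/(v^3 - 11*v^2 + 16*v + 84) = (v^2 - 2*v - 8)/(v^2 - 13*v + 42)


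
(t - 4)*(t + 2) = t^2 - 2*t - 8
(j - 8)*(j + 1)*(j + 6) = j^3 - j^2 - 50*j - 48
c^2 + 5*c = c*(c + 5)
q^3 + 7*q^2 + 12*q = q*(q + 3)*(q + 4)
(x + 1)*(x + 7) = x^2 + 8*x + 7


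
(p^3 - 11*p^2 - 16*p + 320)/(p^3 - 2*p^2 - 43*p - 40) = (p - 8)/(p + 1)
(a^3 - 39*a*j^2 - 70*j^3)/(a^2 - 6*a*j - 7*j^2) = (a^2 + 7*a*j + 10*j^2)/(a + j)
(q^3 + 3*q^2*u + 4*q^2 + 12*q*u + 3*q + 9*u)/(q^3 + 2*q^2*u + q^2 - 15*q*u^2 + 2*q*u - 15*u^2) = (q^2 + 3*q*u + 3*q + 9*u)/(q^2 + 2*q*u - 15*u^2)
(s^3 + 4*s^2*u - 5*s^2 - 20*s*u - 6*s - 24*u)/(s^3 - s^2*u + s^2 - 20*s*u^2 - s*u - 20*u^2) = (s - 6)/(s - 5*u)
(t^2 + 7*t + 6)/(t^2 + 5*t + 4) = (t + 6)/(t + 4)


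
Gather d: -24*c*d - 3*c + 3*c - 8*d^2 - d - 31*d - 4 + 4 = -8*d^2 + d*(-24*c - 32)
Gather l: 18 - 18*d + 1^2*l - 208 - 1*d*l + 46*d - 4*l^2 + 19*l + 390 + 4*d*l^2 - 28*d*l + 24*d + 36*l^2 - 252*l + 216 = 52*d + l^2*(4*d + 32) + l*(-29*d - 232) + 416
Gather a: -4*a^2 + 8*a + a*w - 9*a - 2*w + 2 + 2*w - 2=-4*a^2 + a*(w - 1)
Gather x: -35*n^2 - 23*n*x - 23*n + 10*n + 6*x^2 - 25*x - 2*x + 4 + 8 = -35*n^2 - 13*n + 6*x^2 + x*(-23*n - 27) + 12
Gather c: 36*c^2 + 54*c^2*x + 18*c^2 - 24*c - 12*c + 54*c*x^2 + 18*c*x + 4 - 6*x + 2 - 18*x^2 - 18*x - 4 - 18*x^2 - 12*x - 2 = c^2*(54*x + 54) + c*(54*x^2 + 18*x - 36) - 36*x^2 - 36*x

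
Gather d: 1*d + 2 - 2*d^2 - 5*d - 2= -2*d^2 - 4*d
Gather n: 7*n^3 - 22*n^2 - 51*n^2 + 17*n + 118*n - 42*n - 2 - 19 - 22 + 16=7*n^3 - 73*n^2 + 93*n - 27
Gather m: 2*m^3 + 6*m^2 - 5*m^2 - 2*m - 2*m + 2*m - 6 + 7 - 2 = 2*m^3 + m^2 - 2*m - 1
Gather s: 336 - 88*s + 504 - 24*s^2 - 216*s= -24*s^2 - 304*s + 840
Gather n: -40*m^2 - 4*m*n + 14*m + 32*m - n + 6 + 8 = -40*m^2 + 46*m + n*(-4*m - 1) + 14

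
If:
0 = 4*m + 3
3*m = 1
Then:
No Solution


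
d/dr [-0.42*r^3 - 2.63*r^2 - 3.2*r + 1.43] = -1.26*r^2 - 5.26*r - 3.2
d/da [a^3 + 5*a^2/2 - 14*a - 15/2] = 3*a^2 + 5*a - 14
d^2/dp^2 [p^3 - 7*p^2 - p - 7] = 6*p - 14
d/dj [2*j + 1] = 2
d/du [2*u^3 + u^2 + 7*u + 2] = 6*u^2 + 2*u + 7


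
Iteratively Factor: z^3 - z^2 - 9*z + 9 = (z + 3)*(z^2 - 4*z + 3) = (z - 3)*(z + 3)*(z - 1)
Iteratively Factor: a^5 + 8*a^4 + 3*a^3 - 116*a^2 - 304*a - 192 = (a - 4)*(a^4 + 12*a^3 + 51*a^2 + 88*a + 48) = (a - 4)*(a + 3)*(a^3 + 9*a^2 + 24*a + 16) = (a - 4)*(a + 3)*(a + 4)*(a^2 + 5*a + 4) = (a - 4)*(a + 3)*(a + 4)^2*(a + 1)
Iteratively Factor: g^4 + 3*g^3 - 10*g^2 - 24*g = (g - 3)*(g^3 + 6*g^2 + 8*g) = (g - 3)*(g + 4)*(g^2 + 2*g) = (g - 3)*(g + 2)*(g + 4)*(g)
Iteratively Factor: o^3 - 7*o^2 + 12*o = (o - 3)*(o^2 - 4*o) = o*(o - 3)*(o - 4)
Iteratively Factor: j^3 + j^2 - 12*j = (j)*(j^2 + j - 12) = j*(j + 4)*(j - 3)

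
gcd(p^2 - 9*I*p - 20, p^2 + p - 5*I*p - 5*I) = p - 5*I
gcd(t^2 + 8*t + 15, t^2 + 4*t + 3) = t + 3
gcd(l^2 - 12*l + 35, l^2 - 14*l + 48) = 1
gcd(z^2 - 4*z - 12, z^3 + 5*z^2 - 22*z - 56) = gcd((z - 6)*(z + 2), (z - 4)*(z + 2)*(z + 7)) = z + 2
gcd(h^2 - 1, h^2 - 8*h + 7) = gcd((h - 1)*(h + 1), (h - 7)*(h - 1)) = h - 1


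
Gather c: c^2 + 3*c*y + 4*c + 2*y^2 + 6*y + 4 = c^2 + c*(3*y + 4) + 2*y^2 + 6*y + 4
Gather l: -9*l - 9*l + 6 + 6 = 12 - 18*l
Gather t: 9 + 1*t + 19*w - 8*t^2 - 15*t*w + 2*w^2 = -8*t^2 + t*(1 - 15*w) + 2*w^2 + 19*w + 9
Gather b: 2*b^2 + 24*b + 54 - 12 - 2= 2*b^2 + 24*b + 40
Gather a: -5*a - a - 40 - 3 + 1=-6*a - 42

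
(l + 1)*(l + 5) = l^2 + 6*l + 5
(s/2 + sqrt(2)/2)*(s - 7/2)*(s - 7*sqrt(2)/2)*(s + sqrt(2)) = s^4/2 - 7*s^3/4 - 3*sqrt(2)*s^3/4 - 6*s^2 + 21*sqrt(2)*s^2/8 - 7*sqrt(2)*s/2 + 21*s + 49*sqrt(2)/4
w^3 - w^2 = w^2*(w - 1)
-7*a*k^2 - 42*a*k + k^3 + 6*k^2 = k*(-7*a + k)*(k + 6)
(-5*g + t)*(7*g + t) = -35*g^2 + 2*g*t + t^2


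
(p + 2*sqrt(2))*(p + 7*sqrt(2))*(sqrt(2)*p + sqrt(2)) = sqrt(2)*p^3 + sqrt(2)*p^2 + 18*p^2 + 18*p + 28*sqrt(2)*p + 28*sqrt(2)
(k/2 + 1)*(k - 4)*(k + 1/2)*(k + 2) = k^4/2 + k^3/4 - 6*k^2 - 11*k - 4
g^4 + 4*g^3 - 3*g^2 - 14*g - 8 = (g - 2)*(g + 1)^2*(g + 4)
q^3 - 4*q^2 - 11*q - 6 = (q - 6)*(q + 1)^2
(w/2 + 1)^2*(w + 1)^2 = w^4/4 + 3*w^3/2 + 13*w^2/4 + 3*w + 1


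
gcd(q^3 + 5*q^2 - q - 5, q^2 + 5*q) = q + 5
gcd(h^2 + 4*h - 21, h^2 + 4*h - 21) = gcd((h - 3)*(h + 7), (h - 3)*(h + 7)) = h^2 + 4*h - 21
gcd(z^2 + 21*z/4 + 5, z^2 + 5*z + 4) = z + 4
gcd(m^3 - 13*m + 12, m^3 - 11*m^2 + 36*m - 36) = m - 3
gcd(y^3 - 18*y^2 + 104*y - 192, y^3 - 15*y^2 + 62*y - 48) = y^2 - 14*y + 48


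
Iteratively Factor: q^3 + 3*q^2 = (q)*(q^2 + 3*q) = q^2*(q + 3)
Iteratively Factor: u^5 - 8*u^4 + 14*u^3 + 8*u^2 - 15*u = (u - 1)*(u^4 - 7*u^3 + 7*u^2 + 15*u) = (u - 1)*(u + 1)*(u^3 - 8*u^2 + 15*u) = (u - 3)*(u - 1)*(u + 1)*(u^2 - 5*u) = (u - 5)*(u - 3)*(u - 1)*(u + 1)*(u)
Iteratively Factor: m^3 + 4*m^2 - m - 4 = (m - 1)*(m^2 + 5*m + 4) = (m - 1)*(m + 4)*(m + 1)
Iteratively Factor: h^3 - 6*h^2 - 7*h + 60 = (h + 3)*(h^2 - 9*h + 20) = (h - 5)*(h + 3)*(h - 4)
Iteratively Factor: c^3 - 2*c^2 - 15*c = (c + 3)*(c^2 - 5*c) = (c - 5)*(c + 3)*(c)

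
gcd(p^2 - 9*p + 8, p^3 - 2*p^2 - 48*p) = p - 8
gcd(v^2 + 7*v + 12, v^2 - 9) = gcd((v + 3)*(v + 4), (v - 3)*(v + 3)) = v + 3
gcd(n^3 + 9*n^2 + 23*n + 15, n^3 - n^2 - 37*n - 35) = n^2 + 6*n + 5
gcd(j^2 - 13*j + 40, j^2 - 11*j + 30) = j - 5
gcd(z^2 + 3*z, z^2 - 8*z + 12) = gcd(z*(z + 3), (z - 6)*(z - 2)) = 1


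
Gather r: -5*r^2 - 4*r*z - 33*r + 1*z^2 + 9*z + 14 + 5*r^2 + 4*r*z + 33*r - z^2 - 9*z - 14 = 0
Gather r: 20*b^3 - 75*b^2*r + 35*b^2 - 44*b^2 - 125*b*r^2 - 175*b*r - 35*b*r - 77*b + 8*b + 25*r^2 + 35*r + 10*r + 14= 20*b^3 - 9*b^2 - 69*b + r^2*(25 - 125*b) + r*(-75*b^2 - 210*b + 45) + 14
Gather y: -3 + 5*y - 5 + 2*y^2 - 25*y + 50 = 2*y^2 - 20*y + 42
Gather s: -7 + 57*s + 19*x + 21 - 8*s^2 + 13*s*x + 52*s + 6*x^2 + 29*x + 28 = -8*s^2 + s*(13*x + 109) + 6*x^2 + 48*x + 42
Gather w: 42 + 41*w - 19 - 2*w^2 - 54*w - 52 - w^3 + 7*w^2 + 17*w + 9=-w^3 + 5*w^2 + 4*w - 20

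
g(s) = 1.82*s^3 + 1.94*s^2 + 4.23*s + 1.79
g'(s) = 5.46*s^2 + 3.88*s + 4.23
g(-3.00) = -42.58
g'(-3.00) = 41.73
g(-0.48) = 0.01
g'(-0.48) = 3.63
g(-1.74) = -9.28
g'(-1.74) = 14.01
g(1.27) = 14.02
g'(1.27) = 17.96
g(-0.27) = 0.75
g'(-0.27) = 3.58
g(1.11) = 11.36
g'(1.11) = 15.26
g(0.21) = 2.78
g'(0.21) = 5.29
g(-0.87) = -1.62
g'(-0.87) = 4.99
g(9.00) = 1523.78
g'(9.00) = 481.41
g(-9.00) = -1205.92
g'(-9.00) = 411.57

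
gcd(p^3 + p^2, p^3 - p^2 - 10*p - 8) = p + 1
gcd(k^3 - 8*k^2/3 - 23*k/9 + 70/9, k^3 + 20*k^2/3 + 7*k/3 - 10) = k + 5/3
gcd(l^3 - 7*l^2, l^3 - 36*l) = l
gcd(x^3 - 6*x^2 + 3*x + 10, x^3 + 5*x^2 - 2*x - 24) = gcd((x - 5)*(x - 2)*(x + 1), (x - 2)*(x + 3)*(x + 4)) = x - 2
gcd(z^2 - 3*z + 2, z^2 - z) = z - 1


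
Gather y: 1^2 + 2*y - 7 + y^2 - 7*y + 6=y^2 - 5*y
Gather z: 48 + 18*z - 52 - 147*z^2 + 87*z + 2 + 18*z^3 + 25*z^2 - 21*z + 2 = 18*z^3 - 122*z^2 + 84*z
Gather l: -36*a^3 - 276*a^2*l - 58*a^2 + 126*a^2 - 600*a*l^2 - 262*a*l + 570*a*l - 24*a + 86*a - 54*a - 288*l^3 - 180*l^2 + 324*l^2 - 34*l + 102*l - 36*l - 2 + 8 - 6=-36*a^3 + 68*a^2 + 8*a - 288*l^3 + l^2*(144 - 600*a) + l*(-276*a^2 + 308*a + 32)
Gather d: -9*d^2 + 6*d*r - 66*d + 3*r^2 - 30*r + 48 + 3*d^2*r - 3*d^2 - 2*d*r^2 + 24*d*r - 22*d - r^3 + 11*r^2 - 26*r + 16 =d^2*(3*r - 12) + d*(-2*r^2 + 30*r - 88) - r^3 + 14*r^2 - 56*r + 64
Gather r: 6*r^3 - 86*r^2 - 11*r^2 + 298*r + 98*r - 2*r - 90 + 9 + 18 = 6*r^3 - 97*r^2 + 394*r - 63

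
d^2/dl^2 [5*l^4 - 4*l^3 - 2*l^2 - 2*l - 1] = 60*l^2 - 24*l - 4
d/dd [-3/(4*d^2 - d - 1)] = 3*(8*d - 1)/(-4*d^2 + d + 1)^2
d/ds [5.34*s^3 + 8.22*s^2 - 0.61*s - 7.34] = 16.02*s^2 + 16.44*s - 0.61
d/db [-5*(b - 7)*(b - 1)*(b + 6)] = -15*b^2 + 20*b + 205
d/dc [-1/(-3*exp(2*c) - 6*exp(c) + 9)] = -2*(exp(c) + 1)*exp(c)/(3*(exp(2*c) + 2*exp(c) - 3)^2)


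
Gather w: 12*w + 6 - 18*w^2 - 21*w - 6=-18*w^2 - 9*w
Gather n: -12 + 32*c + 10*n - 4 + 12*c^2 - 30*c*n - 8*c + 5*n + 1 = 12*c^2 + 24*c + n*(15 - 30*c) - 15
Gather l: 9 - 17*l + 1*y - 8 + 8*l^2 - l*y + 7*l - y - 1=8*l^2 + l*(-y - 10)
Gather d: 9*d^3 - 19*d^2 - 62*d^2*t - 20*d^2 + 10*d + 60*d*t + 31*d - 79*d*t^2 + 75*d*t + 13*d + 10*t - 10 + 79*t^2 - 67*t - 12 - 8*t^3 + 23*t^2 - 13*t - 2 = 9*d^3 + d^2*(-62*t - 39) + d*(-79*t^2 + 135*t + 54) - 8*t^3 + 102*t^2 - 70*t - 24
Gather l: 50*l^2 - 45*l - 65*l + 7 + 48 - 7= 50*l^2 - 110*l + 48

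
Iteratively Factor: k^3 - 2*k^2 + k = (k - 1)*(k^2 - k) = (k - 1)^2*(k)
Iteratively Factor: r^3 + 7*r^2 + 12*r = (r + 3)*(r^2 + 4*r) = r*(r + 3)*(r + 4)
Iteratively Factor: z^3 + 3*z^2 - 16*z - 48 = (z + 4)*(z^2 - z - 12) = (z + 3)*(z + 4)*(z - 4)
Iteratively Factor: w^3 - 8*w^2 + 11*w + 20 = (w + 1)*(w^2 - 9*w + 20) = (w - 5)*(w + 1)*(w - 4)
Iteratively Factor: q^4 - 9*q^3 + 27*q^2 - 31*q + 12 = (q - 1)*(q^3 - 8*q^2 + 19*q - 12) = (q - 1)^2*(q^2 - 7*q + 12) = (q - 4)*(q - 1)^2*(q - 3)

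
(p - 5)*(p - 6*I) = p^2 - 5*p - 6*I*p + 30*I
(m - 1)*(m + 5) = m^2 + 4*m - 5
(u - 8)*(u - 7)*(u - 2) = u^3 - 17*u^2 + 86*u - 112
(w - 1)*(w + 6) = w^2 + 5*w - 6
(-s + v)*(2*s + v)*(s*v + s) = -2*s^3*v - 2*s^3 + s^2*v^2 + s^2*v + s*v^3 + s*v^2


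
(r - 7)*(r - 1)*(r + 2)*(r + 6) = r^4 - 45*r^2 - 40*r + 84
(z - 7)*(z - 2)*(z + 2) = z^3 - 7*z^2 - 4*z + 28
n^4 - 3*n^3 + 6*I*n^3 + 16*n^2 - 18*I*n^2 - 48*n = n*(n - 3)*(n - 2*I)*(n + 8*I)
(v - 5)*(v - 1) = v^2 - 6*v + 5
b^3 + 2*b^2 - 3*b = b*(b - 1)*(b + 3)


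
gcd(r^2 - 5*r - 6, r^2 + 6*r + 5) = r + 1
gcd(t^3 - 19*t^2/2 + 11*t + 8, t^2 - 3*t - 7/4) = t + 1/2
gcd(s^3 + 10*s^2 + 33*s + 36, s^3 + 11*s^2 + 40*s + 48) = s^2 + 7*s + 12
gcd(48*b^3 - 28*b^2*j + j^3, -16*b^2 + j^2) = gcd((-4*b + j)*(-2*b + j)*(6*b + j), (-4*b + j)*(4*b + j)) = 4*b - j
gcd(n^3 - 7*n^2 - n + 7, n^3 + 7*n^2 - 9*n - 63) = 1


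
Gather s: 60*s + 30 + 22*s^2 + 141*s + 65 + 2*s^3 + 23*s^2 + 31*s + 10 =2*s^3 + 45*s^2 + 232*s + 105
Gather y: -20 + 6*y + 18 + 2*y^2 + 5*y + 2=2*y^2 + 11*y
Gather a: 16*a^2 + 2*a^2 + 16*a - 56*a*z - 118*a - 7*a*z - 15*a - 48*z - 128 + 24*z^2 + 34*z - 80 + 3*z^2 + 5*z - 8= 18*a^2 + a*(-63*z - 117) + 27*z^2 - 9*z - 216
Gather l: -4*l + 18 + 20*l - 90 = 16*l - 72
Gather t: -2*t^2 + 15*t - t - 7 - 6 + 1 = -2*t^2 + 14*t - 12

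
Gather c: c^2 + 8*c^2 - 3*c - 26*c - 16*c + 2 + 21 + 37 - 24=9*c^2 - 45*c + 36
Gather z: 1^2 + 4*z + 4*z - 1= 8*z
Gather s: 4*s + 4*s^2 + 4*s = 4*s^2 + 8*s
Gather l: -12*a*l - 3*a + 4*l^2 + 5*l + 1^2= -3*a + 4*l^2 + l*(5 - 12*a) + 1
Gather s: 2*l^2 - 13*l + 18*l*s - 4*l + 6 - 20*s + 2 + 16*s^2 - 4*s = 2*l^2 - 17*l + 16*s^2 + s*(18*l - 24) + 8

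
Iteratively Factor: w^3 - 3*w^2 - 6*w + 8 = (w - 1)*(w^2 - 2*w - 8) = (w - 4)*(w - 1)*(w + 2)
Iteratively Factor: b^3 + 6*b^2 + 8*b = (b + 2)*(b^2 + 4*b) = (b + 2)*(b + 4)*(b)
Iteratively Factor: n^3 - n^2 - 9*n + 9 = (n - 1)*(n^2 - 9) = (n - 1)*(n + 3)*(n - 3)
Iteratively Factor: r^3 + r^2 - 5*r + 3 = (r - 1)*(r^2 + 2*r - 3) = (r - 1)*(r + 3)*(r - 1)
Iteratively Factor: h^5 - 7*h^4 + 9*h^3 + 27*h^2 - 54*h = (h)*(h^4 - 7*h^3 + 9*h^2 + 27*h - 54) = h*(h + 2)*(h^3 - 9*h^2 + 27*h - 27) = h*(h - 3)*(h + 2)*(h^2 - 6*h + 9) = h*(h - 3)^2*(h + 2)*(h - 3)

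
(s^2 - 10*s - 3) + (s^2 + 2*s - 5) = 2*s^2 - 8*s - 8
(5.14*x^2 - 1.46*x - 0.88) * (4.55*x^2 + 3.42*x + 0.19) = 23.387*x^4 + 10.9358*x^3 - 8.0206*x^2 - 3.287*x - 0.1672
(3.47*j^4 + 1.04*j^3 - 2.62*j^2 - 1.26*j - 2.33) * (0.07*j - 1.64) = 0.2429*j^5 - 5.618*j^4 - 1.889*j^3 + 4.2086*j^2 + 1.9033*j + 3.8212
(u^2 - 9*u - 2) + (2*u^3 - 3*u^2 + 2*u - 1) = 2*u^3 - 2*u^2 - 7*u - 3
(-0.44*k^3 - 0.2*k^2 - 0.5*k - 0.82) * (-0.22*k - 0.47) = 0.0968*k^4 + 0.2508*k^3 + 0.204*k^2 + 0.4154*k + 0.3854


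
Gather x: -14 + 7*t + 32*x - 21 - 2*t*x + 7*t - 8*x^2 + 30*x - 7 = 14*t - 8*x^2 + x*(62 - 2*t) - 42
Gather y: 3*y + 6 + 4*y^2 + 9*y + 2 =4*y^2 + 12*y + 8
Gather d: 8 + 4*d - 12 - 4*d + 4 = 0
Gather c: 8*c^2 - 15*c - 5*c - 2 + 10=8*c^2 - 20*c + 8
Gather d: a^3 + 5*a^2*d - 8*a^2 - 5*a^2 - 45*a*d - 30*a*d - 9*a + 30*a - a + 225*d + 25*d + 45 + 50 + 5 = a^3 - 13*a^2 + 20*a + d*(5*a^2 - 75*a + 250) + 100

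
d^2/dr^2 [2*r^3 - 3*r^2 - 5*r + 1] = 12*r - 6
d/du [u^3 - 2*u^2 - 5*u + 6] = 3*u^2 - 4*u - 5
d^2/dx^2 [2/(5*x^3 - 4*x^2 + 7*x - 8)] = 4*((4 - 15*x)*(5*x^3 - 4*x^2 + 7*x - 8) + (15*x^2 - 8*x + 7)^2)/(5*x^3 - 4*x^2 + 7*x - 8)^3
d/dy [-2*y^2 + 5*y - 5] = 5 - 4*y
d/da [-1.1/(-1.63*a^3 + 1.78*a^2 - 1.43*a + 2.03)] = (-5.379*a^2 + 3.916*a - 1.573)/(1.63*a^3 - 1.78*a^2 + 1.43*a - 2.03)^2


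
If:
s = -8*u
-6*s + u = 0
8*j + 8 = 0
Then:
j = -1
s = 0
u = 0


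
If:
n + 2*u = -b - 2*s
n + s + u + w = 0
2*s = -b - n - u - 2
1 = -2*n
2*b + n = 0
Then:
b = 1/4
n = -1/2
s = -15/8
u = 2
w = 3/8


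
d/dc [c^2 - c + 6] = 2*c - 1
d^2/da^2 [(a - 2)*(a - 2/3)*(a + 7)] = 6*a + 26/3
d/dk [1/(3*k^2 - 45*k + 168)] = (15 - 2*k)/(3*(k^2 - 15*k + 56)^2)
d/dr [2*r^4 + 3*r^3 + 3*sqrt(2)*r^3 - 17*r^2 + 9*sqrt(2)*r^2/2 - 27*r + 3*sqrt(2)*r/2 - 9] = 8*r^3 + 9*r^2 + 9*sqrt(2)*r^2 - 34*r + 9*sqrt(2)*r - 27 + 3*sqrt(2)/2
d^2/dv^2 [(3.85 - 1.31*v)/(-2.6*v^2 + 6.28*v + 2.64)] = ((36.4736 - 20.436*v)*(-2.6*v^2 + 6.28*v + 2.64) - (1.31*v - 3.85)*(5.2*v - 6.28)*(10.4*v - 12.56))/(-2.6*v^2 + 6.28*v + 2.64)^3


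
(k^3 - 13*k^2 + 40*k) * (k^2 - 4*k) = k^5 - 17*k^4 + 92*k^3 - 160*k^2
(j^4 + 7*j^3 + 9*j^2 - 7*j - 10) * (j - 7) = j^5 - 40*j^3 - 70*j^2 + 39*j + 70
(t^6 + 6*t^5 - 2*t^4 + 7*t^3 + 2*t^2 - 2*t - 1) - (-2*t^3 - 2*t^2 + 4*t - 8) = t^6 + 6*t^5 - 2*t^4 + 9*t^3 + 4*t^2 - 6*t + 7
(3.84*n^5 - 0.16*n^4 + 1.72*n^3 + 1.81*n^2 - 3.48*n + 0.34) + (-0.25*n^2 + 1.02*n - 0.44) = 3.84*n^5 - 0.16*n^4 + 1.72*n^3 + 1.56*n^2 - 2.46*n - 0.1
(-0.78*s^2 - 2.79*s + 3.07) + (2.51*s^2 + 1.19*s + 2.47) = 1.73*s^2 - 1.6*s + 5.54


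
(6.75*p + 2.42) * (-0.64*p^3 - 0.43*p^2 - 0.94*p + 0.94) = -4.32*p^4 - 4.4513*p^3 - 7.3856*p^2 + 4.0702*p + 2.2748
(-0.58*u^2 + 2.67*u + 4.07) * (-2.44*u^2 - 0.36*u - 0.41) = 1.4152*u^4 - 6.306*u^3 - 10.6542*u^2 - 2.5599*u - 1.6687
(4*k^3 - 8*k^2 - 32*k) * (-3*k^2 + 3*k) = -12*k^5 + 36*k^4 + 72*k^3 - 96*k^2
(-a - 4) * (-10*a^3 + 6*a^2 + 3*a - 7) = 10*a^4 + 34*a^3 - 27*a^2 - 5*a + 28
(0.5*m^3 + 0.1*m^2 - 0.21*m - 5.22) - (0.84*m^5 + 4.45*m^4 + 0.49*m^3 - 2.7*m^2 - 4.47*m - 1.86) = -0.84*m^5 - 4.45*m^4 + 0.01*m^3 + 2.8*m^2 + 4.26*m - 3.36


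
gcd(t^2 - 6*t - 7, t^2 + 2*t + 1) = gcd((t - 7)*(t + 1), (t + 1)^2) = t + 1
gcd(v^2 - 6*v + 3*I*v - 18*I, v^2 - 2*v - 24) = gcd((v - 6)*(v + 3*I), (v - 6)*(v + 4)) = v - 6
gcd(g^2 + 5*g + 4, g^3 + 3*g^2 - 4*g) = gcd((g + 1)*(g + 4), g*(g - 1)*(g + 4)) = g + 4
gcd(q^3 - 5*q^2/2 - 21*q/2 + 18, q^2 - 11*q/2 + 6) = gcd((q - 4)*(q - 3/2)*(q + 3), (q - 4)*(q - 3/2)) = q^2 - 11*q/2 + 6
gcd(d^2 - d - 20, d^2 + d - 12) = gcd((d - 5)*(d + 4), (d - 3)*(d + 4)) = d + 4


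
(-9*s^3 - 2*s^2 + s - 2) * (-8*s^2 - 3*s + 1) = 72*s^5 + 43*s^4 - 11*s^3 + 11*s^2 + 7*s - 2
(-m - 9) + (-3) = -m - 12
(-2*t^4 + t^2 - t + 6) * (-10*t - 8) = 20*t^5 + 16*t^4 - 10*t^3 + 2*t^2 - 52*t - 48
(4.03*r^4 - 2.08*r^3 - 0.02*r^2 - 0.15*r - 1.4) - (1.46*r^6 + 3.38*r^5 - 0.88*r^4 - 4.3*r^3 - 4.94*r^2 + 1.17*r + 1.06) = -1.46*r^6 - 3.38*r^5 + 4.91*r^4 + 2.22*r^3 + 4.92*r^2 - 1.32*r - 2.46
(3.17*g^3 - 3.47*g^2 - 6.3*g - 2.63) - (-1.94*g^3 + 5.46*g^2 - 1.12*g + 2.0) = 5.11*g^3 - 8.93*g^2 - 5.18*g - 4.63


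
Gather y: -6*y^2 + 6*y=-6*y^2 + 6*y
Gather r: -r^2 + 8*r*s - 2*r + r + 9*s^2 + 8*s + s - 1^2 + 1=-r^2 + r*(8*s - 1) + 9*s^2 + 9*s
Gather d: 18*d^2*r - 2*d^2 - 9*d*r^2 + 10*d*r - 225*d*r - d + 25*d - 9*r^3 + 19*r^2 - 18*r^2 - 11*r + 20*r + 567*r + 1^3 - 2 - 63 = d^2*(18*r - 2) + d*(-9*r^2 - 215*r + 24) - 9*r^3 + r^2 + 576*r - 64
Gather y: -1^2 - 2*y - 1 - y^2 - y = -y^2 - 3*y - 2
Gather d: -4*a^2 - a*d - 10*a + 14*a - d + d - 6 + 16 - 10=-4*a^2 - a*d + 4*a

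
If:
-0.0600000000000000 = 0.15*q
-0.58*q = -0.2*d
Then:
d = -1.16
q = -0.40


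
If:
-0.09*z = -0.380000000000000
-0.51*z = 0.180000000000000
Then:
No Solution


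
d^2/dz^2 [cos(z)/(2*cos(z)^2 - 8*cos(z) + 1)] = (16*(1 - cos(z)^2)^2 + 4*cos(z)^5 - 20*cos(z)^3 + 40*cos(z)^2 + 13*cos(z) - 32)/(-2*cos(z)^2 + 8*cos(z) - 1)^3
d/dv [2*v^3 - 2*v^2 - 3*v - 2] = 6*v^2 - 4*v - 3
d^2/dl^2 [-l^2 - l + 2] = -2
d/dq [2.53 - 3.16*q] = -3.16000000000000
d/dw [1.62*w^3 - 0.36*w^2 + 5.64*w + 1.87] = 4.86*w^2 - 0.72*w + 5.64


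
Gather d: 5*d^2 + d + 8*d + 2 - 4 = 5*d^2 + 9*d - 2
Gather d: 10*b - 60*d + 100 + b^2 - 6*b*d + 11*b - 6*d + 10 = b^2 + 21*b + d*(-6*b - 66) + 110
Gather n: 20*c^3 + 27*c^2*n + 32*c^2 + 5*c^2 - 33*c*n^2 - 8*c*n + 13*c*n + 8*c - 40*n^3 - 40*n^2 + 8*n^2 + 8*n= 20*c^3 + 37*c^2 + 8*c - 40*n^3 + n^2*(-33*c - 32) + n*(27*c^2 + 5*c + 8)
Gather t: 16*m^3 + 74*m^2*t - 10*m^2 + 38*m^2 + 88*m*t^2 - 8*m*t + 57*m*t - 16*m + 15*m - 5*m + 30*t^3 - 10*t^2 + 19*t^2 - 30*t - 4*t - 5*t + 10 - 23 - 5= 16*m^3 + 28*m^2 - 6*m + 30*t^3 + t^2*(88*m + 9) + t*(74*m^2 + 49*m - 39) - 18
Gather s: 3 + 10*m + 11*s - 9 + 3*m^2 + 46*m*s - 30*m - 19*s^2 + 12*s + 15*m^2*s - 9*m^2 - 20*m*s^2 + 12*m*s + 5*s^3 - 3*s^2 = -6*m^2 - 20*m + 5*s^3 + s^2*(-20*m - 22) + s*(15*m^2 + 58*m + 23) - 6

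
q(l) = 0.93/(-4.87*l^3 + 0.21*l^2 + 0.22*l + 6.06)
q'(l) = 0.93*(14.61*l^2 - 0.42*l - 0.22)/(-4.87*l^3 + 0.21*l^2 + 0.22*l + 6.06)^2 = (13.5873*l^2 - 0.3906*l - 0.2046)/(-4.87*l^3 + 0.21*l^2 + 0.22*l + 6.06)^2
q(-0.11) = 0.15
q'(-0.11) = 0.00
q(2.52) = -0.01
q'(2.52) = 0.02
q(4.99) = -0.00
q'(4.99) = 0.00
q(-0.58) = 0.13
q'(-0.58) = 0.09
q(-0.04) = 0.15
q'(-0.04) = -0.00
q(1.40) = -0.14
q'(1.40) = 0.60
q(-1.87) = 0.02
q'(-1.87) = 0.03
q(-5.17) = 0.00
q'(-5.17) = 0.00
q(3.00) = -0.01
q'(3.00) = 0.01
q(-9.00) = 0.00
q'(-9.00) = 0.00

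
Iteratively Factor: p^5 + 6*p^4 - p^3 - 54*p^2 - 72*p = (p + 3)*(p^4 + 3*p^3 - 10*p^2 - 24*p) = (p + 2)*(p + 3)*(p^3 + p^2 - 12*p) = (p + 2)*(p + 3)*(p + 4)*(p^2 - 3*p) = (p - 3)*(p + 2)*(p + 3)*(p + 4)*(p)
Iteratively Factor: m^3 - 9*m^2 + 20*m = (m - 4)*(m^2 - 5*m) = (m - 5)*(m - 4)*(m)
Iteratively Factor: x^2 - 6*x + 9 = (x - 3)*(x - 3)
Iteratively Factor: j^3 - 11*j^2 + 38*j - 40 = (j - 4)*(j^2 - 7*j + 10) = (j - 5)*(j - 4)*(j - 2)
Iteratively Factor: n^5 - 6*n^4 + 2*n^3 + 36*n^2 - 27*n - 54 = (n + 2)*(n^4 - 8*n^3 + 18*n^2 - 27) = (n - 3)*(n + 2)*(n^3 - 5*n^2 + 3*n + 9) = (n - 3)^2*(n + 2)*(n^2 - 2*n - 3) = (n - 3)^3*(n + 2)*(n + 1)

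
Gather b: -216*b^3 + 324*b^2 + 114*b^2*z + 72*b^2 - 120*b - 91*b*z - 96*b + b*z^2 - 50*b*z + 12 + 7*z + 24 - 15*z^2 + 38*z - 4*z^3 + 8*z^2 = -216*b^3 + b^2*(114*z + 396) + b*(z^2 - 141*z - 216) - 4*z^3 - 7*z^2 + 45*z + 36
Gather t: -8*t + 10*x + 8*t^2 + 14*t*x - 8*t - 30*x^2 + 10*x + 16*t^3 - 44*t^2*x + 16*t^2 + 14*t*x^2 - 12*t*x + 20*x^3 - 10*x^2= 16*t^3 + t^2*(24 - 44*x) + t*(14*x^2 + 2*x - 16) + 20*x^3 - 40*x^2 + 20*x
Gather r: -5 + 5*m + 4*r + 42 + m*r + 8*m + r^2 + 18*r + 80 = 13*m + r^2 + r*(m + 22) + 117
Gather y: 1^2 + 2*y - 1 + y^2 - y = y^2 + y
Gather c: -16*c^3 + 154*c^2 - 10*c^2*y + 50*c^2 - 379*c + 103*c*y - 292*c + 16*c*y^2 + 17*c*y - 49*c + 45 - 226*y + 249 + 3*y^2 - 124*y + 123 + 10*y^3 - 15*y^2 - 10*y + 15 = -16*c^3 + c^2*(204 - 10*y) + c*(16*y^2 + 120*y - 720) + 10*y^3 - 12*y^2 - 360*y + 432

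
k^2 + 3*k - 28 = (k - 4)*(k + 7)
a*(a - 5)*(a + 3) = a^3 - 2*a^2 - 15*a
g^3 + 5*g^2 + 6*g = g*(g + 2)*(g + 3)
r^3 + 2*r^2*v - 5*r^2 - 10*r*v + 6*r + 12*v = (r - 3)*(r - 2)*(r + 2*v)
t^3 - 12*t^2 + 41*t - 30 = (t - 6)*(t - 5)*(t - 1)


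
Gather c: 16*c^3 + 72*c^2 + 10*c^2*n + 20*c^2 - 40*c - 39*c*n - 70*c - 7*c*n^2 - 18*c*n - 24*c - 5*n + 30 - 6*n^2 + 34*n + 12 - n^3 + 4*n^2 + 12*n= 16*c^3 + c^2*(10*n + 92) + c*(-7*n^2 - 57*n - 134) - n^3 - 2*n^2 + 41*n + 42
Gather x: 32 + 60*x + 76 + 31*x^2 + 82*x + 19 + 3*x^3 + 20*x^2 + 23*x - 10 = 3*x^3 + 51*x^2 + 165*x + 117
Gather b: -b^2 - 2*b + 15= -b^2 - 2*b + 15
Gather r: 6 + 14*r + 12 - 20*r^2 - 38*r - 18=-20*r^2 - 24*r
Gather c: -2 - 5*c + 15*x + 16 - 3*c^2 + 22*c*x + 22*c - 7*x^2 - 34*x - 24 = -3*c^2 + c*(22*x + 17) - 7*x^2 - 19*x - 10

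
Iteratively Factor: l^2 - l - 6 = (l - 3)*(l + 2)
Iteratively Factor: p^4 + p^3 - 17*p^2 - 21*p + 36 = (p - 1)*(p^3 + 2*p^2 - 15*p - 36) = (p - 4)*(p - 1)*(p^2 + 6*p + 9) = (p - 4)*(p - 1)*(p + 3)*(p + 3)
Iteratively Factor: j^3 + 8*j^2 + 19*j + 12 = (j + 1)*(j^2 + 7*j + 12) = (j + 1)*(j + 4)*(j + 3)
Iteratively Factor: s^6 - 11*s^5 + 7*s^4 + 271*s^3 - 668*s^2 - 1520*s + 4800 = (s + 3)*(s^5 - 14*s^4 + 49*s^3 + 124*s^2 - 1040*s + 1600) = (s + 3)*(s + 4)*(s^4 - 18*s^3 + 121*s^2 - 360*s + 400) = (s - 5)*(s + 3)*(s + 4)*(s^3 - 13*s^2 + 56*s - 80) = (s - 5)*(s - 4)*(s + 3)*(s + 4)*(s^2 - 9*s + 20) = (s - 5)^2*(s - 4)*(s + 3)*(s + 4)*(s - 4)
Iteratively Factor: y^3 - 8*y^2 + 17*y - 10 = (y - 2)*(y^2 - 6*y + 5) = (y - 5)*(y - 2)*(y - 1)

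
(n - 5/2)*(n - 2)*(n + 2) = n^3 - 5*n^2/2 - 4*n + 10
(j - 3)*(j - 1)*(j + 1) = j^3 - 3*j^2 - j + 3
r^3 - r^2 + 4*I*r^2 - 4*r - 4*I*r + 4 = (r - 1)*(r + 2*I)^2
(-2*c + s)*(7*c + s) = -14*c^2 + 5*c*s + s^2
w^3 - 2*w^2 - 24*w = w*(w - 6)*(w + 4)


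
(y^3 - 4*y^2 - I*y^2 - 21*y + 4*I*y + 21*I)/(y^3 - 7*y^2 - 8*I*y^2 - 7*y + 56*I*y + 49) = (y + 3)/(y - 7*I)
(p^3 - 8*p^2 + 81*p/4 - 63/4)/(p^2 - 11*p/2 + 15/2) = (4*p^2 - 20*p + 21)/(2*(2*p - 5))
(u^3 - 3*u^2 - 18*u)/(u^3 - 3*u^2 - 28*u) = (-u^2 + 3*u + 18)/(-u^2 + 3*u + 28)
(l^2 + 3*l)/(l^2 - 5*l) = (l + 3)/(l - 5)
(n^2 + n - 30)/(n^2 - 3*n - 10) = (n + 6)/(n + 2)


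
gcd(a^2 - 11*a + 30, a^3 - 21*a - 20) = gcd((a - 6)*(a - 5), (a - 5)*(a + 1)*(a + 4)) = a - 5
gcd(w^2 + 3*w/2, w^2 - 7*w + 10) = 1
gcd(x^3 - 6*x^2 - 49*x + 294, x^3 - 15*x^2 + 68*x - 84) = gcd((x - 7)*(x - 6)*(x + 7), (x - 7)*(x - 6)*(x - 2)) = x^2 - 13*x + 42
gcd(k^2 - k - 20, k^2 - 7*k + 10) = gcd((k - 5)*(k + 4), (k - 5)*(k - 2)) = k - 5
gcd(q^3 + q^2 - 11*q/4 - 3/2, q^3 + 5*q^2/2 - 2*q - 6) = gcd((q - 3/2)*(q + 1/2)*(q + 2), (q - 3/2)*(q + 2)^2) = q^2 + q/2 - 3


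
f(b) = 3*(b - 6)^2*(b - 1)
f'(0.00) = 144.00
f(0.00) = -108.00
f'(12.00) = 504.00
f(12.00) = 1188.00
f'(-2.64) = 412.65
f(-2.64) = -815.17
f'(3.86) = -22.98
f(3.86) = 39.29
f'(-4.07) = 610.54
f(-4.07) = -1542.37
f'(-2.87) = 441.99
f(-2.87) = -913.44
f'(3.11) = -11.53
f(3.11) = 52.87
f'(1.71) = 36.94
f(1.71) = 39.20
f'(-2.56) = 402.66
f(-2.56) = -782.56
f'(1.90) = 28.29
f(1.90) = 45.39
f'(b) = 3*(b - 6)^2 + 3*(b - 1)*(2*b - 12) = 3*(b - 6)*(3*b - 8)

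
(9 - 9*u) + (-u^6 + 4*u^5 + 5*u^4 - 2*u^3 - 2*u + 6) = -u^6 + 4*u^5 + 5*u^4 - 2*u^3 - 11*u + 15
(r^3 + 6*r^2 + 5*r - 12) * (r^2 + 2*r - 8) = r^5 + 8*r^4 + 9*r^3 - 50*r^2 - 64*r + 96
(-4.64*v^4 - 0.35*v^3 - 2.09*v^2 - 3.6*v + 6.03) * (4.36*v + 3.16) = -20.2304*v^5 - 16.1884*v^4 - 10.2184*v^3 - 22.3004*v^2 + 14.9148*v + 19.0548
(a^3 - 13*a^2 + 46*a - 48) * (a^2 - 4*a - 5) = a^5 - 17*a^4 + 93*a^3 - 167*a^2 - 38*a + 240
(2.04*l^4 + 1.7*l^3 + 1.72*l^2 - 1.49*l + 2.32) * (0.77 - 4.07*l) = -8.3028*l^5 - 5.3482*l^4 - 5.6914*l^3 + 7.3887*l^2 - 10.5897*l + 1.7864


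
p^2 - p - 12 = (p - 4)*(p + 3)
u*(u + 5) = u^2 + 5*u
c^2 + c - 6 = (c - 2)*(c + 3)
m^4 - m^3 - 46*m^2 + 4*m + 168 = (m - 7)*(m - 2)*(m + 2)*(m + 6)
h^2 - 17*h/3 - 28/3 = (h - 7)*(h + 4/3)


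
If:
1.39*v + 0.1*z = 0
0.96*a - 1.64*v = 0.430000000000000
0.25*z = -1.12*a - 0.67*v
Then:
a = 1.41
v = 0.56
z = -7.82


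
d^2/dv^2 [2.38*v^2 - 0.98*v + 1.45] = 4.76000000000000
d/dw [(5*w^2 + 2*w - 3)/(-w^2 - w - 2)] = (-3*w^2 - 26*w - 7)/(w^4 + 2*w^3 + 5*w^2 + 4*w + 4)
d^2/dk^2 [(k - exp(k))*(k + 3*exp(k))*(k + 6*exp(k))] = 8*k^2*exp(k) + 36*k*exp(2*k) + 32*k*exp(k) + 6*k - 162*exp(3*k) + 36*exp(2*k) + 16*exp(k)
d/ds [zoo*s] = zoo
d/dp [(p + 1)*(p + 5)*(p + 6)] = 3*p^2 + 24*p + 41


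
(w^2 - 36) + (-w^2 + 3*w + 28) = 3*w - 8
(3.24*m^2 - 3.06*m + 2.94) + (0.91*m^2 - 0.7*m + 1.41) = 4.15*m^2 - 3.76*m + 4.35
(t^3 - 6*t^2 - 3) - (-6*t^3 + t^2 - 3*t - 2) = 7*t^3 - 7*t^2 + 3*t - 1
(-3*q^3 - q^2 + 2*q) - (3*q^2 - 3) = -3*q^3 - 4*q^2 + 2*q + 3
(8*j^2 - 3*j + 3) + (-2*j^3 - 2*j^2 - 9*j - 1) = -2*j^3 + 6*j^2 - 12*j + 2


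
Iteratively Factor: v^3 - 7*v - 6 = (v - 3)*(v^2 + 3*v + 2) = (v - 3)*(v + 2)*(v + 1)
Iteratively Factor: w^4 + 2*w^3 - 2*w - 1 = (w + 1)*(w^3 + w^2 - w - 1) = (w - 1)*(w + 1)*(w^2 + 2*w + 1) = (w - 1)*(w + 1)^2*(w + 1)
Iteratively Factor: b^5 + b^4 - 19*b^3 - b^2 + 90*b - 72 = (b + 4)*(b^4 - 3*b^3 - 7*b^2 + 27*b - 18) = (b - 3)*(b + 4)*(b^3 - 7*b + 6) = (b - 3)*(b + 3)*(b + 4)*(b^2 - 3*b + 2) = (b - 3)*(b - 1)*(b + 3)*(b + 4)*(b - 2)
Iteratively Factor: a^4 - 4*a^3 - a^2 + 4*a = (a + 1)*(a^3 - 5*a^2 + 4*a) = (a - 1)*(a + 1)*(a^2 - 4*a) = a*(a - 1)*(a + 1)*(a - 4)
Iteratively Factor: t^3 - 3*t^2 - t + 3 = (t - 3)*(t^2 - 1) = (t - 3)*(t - 1)*(t + 1)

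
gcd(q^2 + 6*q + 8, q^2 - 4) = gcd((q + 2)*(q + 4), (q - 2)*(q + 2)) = q + 2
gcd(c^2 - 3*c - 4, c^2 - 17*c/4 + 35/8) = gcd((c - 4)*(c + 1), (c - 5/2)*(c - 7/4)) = 1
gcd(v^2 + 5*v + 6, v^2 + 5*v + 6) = v^2 + 5*v + 6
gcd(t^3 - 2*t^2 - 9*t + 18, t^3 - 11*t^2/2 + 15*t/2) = t - 3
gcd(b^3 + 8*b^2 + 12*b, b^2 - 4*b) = b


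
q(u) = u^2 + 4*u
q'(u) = 2*u + 4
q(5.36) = 50.17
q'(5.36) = 14.72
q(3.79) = 29.52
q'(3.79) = 11.58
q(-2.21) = -3.96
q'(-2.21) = -0.42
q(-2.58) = -3.66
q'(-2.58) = -1.16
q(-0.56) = -1.93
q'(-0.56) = 2.88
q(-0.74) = -2.41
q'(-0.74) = 2.52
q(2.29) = 14.40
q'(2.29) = 8.58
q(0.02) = 0.08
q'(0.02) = 4.04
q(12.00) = 192.00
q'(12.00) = 28.00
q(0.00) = 0.00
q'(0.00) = 4.00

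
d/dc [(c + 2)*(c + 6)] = 2*c + 8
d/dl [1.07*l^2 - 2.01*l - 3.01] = 2.14*l - 2.01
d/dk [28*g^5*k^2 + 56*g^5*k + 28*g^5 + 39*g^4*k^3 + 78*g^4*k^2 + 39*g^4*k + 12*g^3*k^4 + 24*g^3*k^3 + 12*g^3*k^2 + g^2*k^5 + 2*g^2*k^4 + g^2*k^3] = g^2*(56*g^3*k + 56*g^3 + 117*g^2*k^2 + 156*g^2*k + 39*g^2 + 48*g*k^3 + 72*g*k^2 + 24*g*k + 5*k^4 + 8*k^3 + 3*k^2)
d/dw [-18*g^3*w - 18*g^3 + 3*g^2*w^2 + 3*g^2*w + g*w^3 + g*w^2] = g*(-18*g^2 + 6*g*w + 3*g + 3*w^2 + 2*w)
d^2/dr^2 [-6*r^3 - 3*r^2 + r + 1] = -36*r - 6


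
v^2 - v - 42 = (v - 7)*(v + 6)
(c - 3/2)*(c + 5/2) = c^2 + c - 15/4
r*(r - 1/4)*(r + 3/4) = r^3 + r^2/2 - 3*r/16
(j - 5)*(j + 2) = j^2 - 3*j - 10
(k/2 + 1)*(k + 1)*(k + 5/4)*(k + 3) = k^4/2 + 29*k^3/8 + 37*k^2/4 + 79*k/8 + 15/4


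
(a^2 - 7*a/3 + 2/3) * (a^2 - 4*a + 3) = a^4 - 19*a^3/3 + 13*a^2 - 29*a/3 + 2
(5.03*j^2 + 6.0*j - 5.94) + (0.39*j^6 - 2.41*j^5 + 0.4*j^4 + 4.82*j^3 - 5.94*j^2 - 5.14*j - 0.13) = 0.39*j^6 - 2.41*j^5 + 0.4*j^4 + 4.82*j^3 - 0.91*j^2 + 0.86*j - 6.07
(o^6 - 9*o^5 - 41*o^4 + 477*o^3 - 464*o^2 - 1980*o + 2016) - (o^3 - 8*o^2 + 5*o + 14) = o^6 - 9*o^5 - 41*o^4 + 476*o^3 - 456*o^2 - 1985*o + 2002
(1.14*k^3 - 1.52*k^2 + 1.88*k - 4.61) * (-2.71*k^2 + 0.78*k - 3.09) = -3.0894*k^5 + 5.0084*k^4 - 9.803*k^3 + 18.6563*k^2 - 9.405*k + 14.2449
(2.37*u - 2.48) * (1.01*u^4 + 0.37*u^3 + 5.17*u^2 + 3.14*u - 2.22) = 2.3937*u^5 - 1.6279*u^4 + 11.3353*u^3 - 5.3798*u^2 - 13.0486*u + 5.5056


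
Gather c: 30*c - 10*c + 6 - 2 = 20*c + 4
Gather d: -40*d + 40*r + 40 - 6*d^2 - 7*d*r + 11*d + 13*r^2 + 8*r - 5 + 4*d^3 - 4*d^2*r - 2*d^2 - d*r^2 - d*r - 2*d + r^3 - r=4*d^3 + d^2*(-4*r - 8) + d*(-r^2 - 8*r - 31) + r^3 + 13*r^2 + 47*r + 35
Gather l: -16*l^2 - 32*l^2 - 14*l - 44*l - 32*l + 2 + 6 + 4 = -48*l^2 - 90*l + 12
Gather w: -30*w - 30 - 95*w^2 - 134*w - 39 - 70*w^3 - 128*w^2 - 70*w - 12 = -70*w^3 - 223*w^2 - 234*w - 81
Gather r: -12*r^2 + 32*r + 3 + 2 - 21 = -12*r^2 + 32*r - 16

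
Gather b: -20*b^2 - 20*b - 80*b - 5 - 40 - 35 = -20*b^2 - 100*b - 80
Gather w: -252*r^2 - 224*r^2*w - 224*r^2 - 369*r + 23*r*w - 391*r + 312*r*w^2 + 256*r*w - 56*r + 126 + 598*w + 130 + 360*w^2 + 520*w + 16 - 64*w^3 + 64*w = -476*r^2 - 816*r - 64*w^3 + w^2*(312*r + 360) + w*(-224*r^2 + 279*r + 1182) + 272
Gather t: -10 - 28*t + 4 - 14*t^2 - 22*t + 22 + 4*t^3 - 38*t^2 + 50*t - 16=4*t^3 - 52*t^2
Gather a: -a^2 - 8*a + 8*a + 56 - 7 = 49 - a^2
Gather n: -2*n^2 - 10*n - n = -2*n^2 - 11*n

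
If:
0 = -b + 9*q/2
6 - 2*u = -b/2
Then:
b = 4*u - 12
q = 8*u/9 - 8/3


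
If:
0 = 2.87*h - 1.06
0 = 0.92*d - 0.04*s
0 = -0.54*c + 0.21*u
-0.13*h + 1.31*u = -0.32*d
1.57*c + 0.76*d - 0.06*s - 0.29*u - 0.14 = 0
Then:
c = 0.03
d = -0.18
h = 0.37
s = -4.22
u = 0.08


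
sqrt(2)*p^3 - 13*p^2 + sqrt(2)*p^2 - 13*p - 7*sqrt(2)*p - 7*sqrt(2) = (p + 1)*(p - 7*sqrt(2))*(sqrt(2)*p + 1)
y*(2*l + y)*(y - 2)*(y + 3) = 2*l*y^3 + 2*l*y^2 - 12*l*y + y^4 + y^3 - 6*y^2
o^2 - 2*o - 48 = (o - 8)*(o + 6)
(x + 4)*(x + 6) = x^2 + 10*x + 24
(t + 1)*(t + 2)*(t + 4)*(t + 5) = t^4 + 12*t^3 + 49*t^2 + 78*t + 40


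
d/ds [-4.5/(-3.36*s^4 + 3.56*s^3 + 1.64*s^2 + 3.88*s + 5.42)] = (-60.48*s^3 + 48.06*s^2 + 14.76*s + 17.46)/(-3.36*s^4 + 3.56*s^3 + 1.64*s^2 + 3.88*s + 5.42)^2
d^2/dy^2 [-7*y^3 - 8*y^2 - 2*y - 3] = -42*y - 16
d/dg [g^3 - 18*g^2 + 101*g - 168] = 3*g^2 - 36*g + 101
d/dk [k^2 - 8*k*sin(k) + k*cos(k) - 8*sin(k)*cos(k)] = -k*sin(k) - 8*k*cos(k) + 2*k - 8*sin(k) + cos(k) - 8*cos(2*k)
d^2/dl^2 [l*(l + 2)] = 2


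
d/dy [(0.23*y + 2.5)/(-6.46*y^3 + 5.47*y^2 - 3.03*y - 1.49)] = (2.9716*y^3 + 47.1919*y^2 - 27.35*y + 7.2323)/(41.7316*y^6 - 70.6724*y^5 + 69.0685*y^4 - 13.8974*y^3 - 7.1197*y^2 + 9.0294*y + 2.2201)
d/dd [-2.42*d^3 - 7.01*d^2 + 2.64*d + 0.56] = -7.26*d^2 - 14.02*d + 2.64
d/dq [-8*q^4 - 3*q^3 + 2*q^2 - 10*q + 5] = -32*q^3 - 9*q^2 + 4*q - 10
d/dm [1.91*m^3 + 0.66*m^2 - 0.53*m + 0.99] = 5.73*m^2 + 1.32*m - 0.53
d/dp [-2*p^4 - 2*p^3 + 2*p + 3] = -8*p^3 - 6*p^2 + 2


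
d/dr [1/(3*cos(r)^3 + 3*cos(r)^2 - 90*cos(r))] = (3*cos(r)^2 + 2*cos(r) - 30)*sin(r)/(3*(cos(r)^2 + cos(r) - 30)^2*cos(r)^2)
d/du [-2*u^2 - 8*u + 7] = -4*u - 8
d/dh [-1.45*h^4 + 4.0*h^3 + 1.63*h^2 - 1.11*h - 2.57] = -5.8*h^3 + 12.0*h^2 + 3.26*h - 1.11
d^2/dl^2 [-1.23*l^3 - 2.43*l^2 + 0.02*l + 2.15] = -7.38*l - 4.86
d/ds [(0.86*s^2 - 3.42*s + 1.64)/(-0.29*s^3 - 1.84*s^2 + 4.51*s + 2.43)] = (0.2494*s^4 - 1.9836*s^3 - 0.987400000000001*s^2 + 10.2148*s - 15.707)/(0.0841*s^6 + 1.0672*s^5 + 0.7698*s^4 - 18.0062*s^3 + 11.3977*s^2 + 21.9186*s + 5.9049)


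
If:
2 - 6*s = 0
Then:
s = 1/3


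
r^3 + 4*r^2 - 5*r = r*(r - 1)*(r + 5)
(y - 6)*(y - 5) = y^2 - 11*y + 30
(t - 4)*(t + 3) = t^2 - t - 12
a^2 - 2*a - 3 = (a - 3)*(a + 1)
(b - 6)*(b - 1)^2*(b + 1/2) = b^4 - 15*b^3/2 + 9*b^2 + b/2 - 3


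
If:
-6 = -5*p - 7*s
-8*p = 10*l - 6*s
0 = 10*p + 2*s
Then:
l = 19/25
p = -1/5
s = 1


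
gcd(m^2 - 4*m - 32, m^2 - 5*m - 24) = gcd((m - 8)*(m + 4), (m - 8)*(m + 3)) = m - 8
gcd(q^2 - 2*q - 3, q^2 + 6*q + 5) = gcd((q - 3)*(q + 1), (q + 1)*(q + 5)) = q + 1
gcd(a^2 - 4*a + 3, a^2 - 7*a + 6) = a - 1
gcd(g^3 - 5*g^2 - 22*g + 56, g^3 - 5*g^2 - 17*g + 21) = g - 7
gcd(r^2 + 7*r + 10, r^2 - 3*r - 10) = r + 2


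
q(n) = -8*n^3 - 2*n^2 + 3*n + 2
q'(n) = -24*n^2 - 4*n + 3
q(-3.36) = 272.81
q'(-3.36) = -254.51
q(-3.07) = 205.42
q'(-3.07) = -210.92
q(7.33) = -3234.13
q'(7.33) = -1315.81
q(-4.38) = 622.71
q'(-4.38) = -439.91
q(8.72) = -5428.36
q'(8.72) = -1856.80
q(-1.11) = 7.15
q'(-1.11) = -22.13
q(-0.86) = 3.03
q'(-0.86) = -11.31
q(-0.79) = 2.33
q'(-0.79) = -8.82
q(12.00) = -14074.00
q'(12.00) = -3501.00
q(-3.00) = 191.00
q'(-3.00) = -201.00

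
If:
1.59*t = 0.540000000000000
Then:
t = 0.34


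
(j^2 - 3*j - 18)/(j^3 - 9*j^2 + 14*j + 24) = (j + 3)/(j^2 - 3*j - 4)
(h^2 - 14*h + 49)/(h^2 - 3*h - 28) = (h - 7)/(h + 4)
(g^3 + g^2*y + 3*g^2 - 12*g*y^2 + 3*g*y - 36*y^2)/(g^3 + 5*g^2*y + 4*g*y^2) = (g^2 - 3*g*y + 3*g - 9*y)/(g*(g + y))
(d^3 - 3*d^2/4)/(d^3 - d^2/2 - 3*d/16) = 4*d/(4*d + 1)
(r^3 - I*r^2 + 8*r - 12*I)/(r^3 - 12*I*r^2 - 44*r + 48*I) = (r^2 + I*r + 6)/(r^2 - 10*I*r - 24)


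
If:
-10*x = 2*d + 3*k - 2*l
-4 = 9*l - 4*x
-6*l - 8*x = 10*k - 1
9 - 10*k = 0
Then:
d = 29/60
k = 9/10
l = -2/3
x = -1/2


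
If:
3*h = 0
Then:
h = 0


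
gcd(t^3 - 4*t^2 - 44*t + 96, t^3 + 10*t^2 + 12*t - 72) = t^2 + 4*t - 12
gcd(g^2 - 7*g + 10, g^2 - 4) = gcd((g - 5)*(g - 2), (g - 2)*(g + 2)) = g - 2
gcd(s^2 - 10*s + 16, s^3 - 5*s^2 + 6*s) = s - 2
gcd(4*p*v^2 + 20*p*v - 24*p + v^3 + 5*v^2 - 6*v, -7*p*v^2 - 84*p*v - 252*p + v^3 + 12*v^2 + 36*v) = v + 6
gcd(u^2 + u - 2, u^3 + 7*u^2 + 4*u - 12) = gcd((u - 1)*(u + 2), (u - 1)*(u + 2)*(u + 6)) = u^2 + u - 2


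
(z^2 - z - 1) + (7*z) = z^2 + 6*z - 1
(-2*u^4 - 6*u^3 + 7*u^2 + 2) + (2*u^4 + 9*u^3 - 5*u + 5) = 3*u^3 + 7*u^2 - 5*u + 7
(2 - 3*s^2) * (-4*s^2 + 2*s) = 12*s^4 - 6*s^3 - 8*s^2 + 4*s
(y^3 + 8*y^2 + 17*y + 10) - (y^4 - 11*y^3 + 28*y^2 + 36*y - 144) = -y^4 + 12*y^3 - 20*y^2 - 19*y + 154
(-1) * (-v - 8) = v + 8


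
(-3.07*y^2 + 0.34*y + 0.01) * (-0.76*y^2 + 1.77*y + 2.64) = 2.3332*y^4 - 5.6923*y^3 - 7.5106*y^2 + 0.9153*y + 0.0264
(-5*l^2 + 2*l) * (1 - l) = 5*l^3 - 7*l^2 + 2*l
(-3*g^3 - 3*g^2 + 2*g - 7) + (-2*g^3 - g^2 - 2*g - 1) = -5*g^3 - 4*g^2 - 8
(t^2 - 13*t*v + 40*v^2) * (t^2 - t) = t^4 - 13*t^3*v - t^3 + 40*t^2*v^2 + 13*t^2*v - 40*t*v^2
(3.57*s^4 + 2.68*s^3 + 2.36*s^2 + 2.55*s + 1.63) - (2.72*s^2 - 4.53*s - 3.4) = 3.57*s^4 + 2.68*s^3 - 0.36*s^2 + 7.08*s + 5.03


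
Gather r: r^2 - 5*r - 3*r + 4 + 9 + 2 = r^2 - 8*r + 15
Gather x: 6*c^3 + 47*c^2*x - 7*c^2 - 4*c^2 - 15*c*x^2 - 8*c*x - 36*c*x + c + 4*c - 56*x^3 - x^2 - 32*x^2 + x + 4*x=6*c^3 - 11*c^2 + 5*c - 56*x^3 + x^2*(-15*c - 33) + x*(47*c^2 - 44*c + 5)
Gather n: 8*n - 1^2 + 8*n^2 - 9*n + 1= 8*n^2 - n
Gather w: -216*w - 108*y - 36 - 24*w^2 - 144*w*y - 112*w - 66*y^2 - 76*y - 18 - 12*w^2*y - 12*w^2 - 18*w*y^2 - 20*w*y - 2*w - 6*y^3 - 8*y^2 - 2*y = w^2*(-12*y - 36) + w*(-18*y^2 - 164*y - 330) - 6*y^3 - 74*y^2 - 186*y - 54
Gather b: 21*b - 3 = 21*b - 3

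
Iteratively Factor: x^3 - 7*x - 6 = (x - 3)*(x^2 + 3*x + 2) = (x - 3)*(x + 2)*(x + 1)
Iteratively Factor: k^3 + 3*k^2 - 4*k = (k + 4)*(k^2 - k) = (k - 1)*(k + 4)*(k)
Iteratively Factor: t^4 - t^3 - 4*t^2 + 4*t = (t - 2)*(t^3 + t^2 - 2*t) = t*(t - 2)*(t^2 + t - 2) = t*(t - 2)*(t - 1)*(t + 2)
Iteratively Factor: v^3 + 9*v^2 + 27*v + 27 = (v + 3)*(v^2 + 6*v + 9) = (v + 3)^2*(v + 3)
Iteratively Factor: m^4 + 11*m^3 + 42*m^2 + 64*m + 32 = (m + 1)*(m^3 + 10*m^2 + 32*m + 32) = (m + 1)*(m + 4)*(m^2 + 6*m + 8) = (m + 1)*(m + 2)*(m + 4)*(m + 4)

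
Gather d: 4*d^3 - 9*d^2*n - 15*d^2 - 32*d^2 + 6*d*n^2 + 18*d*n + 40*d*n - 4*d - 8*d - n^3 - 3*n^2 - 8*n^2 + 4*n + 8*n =4*d^3 + d^2*(-9*n - 47) + d*(6*n^2 + 58*n - 12) - n^3 - 11*n^2 + 12*n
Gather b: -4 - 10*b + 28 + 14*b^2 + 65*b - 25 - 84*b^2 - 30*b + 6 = -70*b^2 + 25*b + 5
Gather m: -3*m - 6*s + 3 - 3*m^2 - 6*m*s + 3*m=-3*m^2 - 6*m*s - 6*s + 3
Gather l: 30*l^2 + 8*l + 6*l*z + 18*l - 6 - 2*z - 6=30*l^2 + l*(6*z + 26) - 2*z - 12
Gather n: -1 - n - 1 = -n - 2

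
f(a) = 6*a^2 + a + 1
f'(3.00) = 37.00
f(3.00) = 58.00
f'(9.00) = 109.00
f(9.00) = 496.00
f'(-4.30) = -50.60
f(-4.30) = 107.64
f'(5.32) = 64.84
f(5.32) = 176.13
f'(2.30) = 28.60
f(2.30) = 35.04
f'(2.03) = 25.36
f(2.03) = 27.76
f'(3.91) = 47.92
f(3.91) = 96.64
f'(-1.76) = -20.12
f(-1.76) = 17.83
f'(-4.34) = -51.08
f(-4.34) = 109.67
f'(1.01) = 13.12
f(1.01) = 8.13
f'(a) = 12*a + 1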